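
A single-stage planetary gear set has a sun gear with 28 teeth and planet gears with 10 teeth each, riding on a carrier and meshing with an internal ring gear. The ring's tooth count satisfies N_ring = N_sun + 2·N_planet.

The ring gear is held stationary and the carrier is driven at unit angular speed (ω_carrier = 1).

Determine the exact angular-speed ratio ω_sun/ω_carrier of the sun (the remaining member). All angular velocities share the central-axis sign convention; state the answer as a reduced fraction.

N_ring = 28 + 2·10 = 48
28(ω_s−ω_c) = −48(ω_r−ω_c),  ω_r=0, ω_c=1
ω_s = 1 − (48/28)(0−1) = 19/7
ω_s/ω_c = 19/7

19/7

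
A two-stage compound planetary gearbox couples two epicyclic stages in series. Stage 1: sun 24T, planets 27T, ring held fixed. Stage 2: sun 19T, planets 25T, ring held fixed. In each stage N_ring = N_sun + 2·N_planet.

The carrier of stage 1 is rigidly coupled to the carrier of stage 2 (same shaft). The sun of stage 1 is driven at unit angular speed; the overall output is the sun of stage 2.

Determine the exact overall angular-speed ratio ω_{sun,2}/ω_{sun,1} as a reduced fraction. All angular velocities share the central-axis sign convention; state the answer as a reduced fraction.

Stage 1: N_ring = 24 + 2·27 = 78
Stage 1: 24(ω_s−ω_c) = −78(ω_r−ω_c),  ω_r=0, ω_s=1
Stage 1: 24(1−ω_c) = −78(0−ω_c)  ⇒  102ω_c = 24  ⇒  ω_c = 4/17
  ⇒ ω_c¹/ω_s¹ = 4/17
Stage 2: N_ring = 19 + 2·25 = 69
Stage 2: 19(ω_s−ω_c) = −69(ω_r−ω_c),  ω_r=0, ω_c=1
Stage 2: ω_s = 1 − (69/19)(0−1) = 88/19
  ⇒ ω_s²/ω_c² = 88/19
Coupling ω_c² = ω_c¹ ⇒ overall = 4/17 × 88/19 = 352/323

352/323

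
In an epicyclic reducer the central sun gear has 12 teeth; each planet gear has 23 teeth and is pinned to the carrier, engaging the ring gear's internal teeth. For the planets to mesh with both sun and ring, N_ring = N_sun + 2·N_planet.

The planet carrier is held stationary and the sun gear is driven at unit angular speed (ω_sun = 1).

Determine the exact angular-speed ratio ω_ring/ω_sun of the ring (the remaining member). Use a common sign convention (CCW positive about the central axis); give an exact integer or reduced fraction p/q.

N_ring = 12 + 2·23 = 58
12(ω_s−ω_c) = −58(ω_r−ω_c),  ω_c=0, ω_s=1
ω_r = 0 − (12/58)(1−0) = -6/29
ω_r/ω_s = -6/29

-6/29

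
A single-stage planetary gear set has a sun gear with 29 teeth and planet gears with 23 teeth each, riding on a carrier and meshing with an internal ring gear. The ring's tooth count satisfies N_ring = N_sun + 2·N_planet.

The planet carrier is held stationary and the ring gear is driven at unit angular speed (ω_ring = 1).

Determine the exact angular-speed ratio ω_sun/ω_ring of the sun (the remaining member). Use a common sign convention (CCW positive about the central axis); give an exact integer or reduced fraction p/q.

N_ring = 29 + 2·23 = 75
29(ω_s−ω_c) = −75(ω_r−ω_c),  ω_c=0, ω_r=1
ω_s = 0 − (75/29)(1−0) = -75/29
ω_s/ω_r = -75/29

-75/29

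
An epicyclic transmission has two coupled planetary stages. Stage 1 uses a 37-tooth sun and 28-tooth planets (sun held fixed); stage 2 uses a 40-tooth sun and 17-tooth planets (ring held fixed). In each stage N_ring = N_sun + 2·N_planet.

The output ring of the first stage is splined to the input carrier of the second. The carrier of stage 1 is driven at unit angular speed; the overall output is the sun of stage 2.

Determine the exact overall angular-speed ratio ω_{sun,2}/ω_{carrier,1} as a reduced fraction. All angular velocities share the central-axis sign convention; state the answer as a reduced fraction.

Stage 1: N_ring = 37 + 2·28 = 93
Stage 1: 37(ω_s−ω_c) = −93(ω_r−ω_c),  ω_s=0, ω_c=1
Stage 1: ω_r = 1 − (37/93)(0−1) = 130/93
  ⇒ ω_r¹/ω_c¹ = 130/93
Stage 2: N_ring = 40 + 2·17 = 74
Stage 2: 40(ω_s−ω_c) = −74(ω_r−ω_c),  ω_r=0, ω_c=1
Stage 2: ω_s = 1 − (74/40)(0−1) = 57/20
  ⇒ ω_s²/ω_c² = 57/20
Coupling ω_c² = ω_r¹ ⇒ overall = 130/93 × 57/20 = 247/62

247/62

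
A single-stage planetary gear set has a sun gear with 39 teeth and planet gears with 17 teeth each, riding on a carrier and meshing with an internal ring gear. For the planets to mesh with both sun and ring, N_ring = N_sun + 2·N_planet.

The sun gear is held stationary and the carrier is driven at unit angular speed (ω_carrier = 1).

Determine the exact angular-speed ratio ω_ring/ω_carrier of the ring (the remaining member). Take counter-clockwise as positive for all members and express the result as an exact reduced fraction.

N_ring = 39 + 2·17 = 73
39(ω_s−ω_c) = −73(ω_r−ω_c),  ω_s=0, ω_c=1
ω_r = 1 − (39/73)(0−1) = 112/73
ω_r/ω_c = 112/73

112/73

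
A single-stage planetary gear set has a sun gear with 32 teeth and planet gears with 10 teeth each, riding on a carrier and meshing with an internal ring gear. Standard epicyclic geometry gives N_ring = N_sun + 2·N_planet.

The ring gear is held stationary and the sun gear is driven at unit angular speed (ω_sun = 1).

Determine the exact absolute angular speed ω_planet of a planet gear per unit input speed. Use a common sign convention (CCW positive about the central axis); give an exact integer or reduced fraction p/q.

N_ring = 32 + 2·10 = 52
32(ω_s−ω_c) = −52(ω_r−ω_c),  ω_r=0, ω_s=1
32(1−ω_c) = −52(0−ω_c)  ⇒  84ω_c = 32  ⇒  ω_c = 8/21
sun–planet: 32·(1−8/21) = −10·(ω_p−ω_c)  ⇒  ω_p−ω_c = −(32/10)·(13/21) = -208/105
ω_p = 8/21 − 208/105 = -8/5

-8/5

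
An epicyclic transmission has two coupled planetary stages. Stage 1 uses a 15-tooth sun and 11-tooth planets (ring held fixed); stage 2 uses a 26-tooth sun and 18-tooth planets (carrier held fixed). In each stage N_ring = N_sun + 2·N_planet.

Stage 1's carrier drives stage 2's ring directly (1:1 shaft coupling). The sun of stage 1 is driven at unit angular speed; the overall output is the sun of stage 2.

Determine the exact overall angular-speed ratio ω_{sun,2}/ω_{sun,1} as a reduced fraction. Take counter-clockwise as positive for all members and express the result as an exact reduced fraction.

Stage 1: N_ring = 15 + 2·11 = 37
Stage 1: 15(ω_s−ω_c) = −37(ω_r−ω_c),  ω_r=0, ω_s=1
Stage 1: 15(1−ω_c) = −37(0−ω_c)  ⇒  52ω_c = 15  ⇒  ω_c = 15/52
  ⇒ ω_c¹/ω_s¹ = 15/52
Stage 2: N_ring = 26 + 2·18 = 62
Stage 2: 26(ω_s−ω_c) = −62(ω_r−ω_c),  ω_c=0, ω_r=1
Stage 2: ω_s = 0 − (62/26)(1−0) = -31/13
  ⇒ ω_s²/ω_r² = -31/13
Coupling ω_r² = ω_c¹ ⇒ overall = 15/52 × -31/13 = -465/676

-465/676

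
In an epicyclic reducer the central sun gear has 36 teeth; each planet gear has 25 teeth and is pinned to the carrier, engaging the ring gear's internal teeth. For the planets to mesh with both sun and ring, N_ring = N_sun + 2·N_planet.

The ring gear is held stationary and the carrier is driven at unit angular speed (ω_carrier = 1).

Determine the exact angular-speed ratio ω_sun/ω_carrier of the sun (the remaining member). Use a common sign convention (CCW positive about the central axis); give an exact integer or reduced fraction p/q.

N_ring = 36 + 2·25 = 86
36(ω_s−ω_c) = −86(ω_r−ω_c),  ω_r=0, ω_c=1
ω_s = 1 − (86/36)(0−1) = 61/18
ω_s/ω_c = 61/18

61/18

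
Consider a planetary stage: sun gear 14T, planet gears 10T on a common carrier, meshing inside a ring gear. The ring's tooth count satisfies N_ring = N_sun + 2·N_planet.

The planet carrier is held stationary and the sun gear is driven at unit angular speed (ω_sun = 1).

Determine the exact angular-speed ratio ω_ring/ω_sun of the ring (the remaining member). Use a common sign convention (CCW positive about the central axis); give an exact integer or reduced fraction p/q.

N_ring = 14 + 2·10 = 34
14(ω_s−ω_c) = −34(ω_r−ω_c),  ω_c=0, ω_s=1
ω_r = 0 − (14/34)(1−0) = -7/17
ω_r/ω_s = -7/17

-7/17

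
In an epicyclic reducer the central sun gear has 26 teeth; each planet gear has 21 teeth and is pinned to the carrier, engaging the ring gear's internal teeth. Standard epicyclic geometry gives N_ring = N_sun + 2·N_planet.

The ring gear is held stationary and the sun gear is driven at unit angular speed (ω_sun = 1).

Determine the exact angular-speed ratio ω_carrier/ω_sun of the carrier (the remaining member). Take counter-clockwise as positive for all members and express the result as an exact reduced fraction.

13/47

N_ring = 26 + 2·21 = 68
26(ω_s−ω_c) = −68(ω_r−ω_c),  ω_r=0, ω_s=1
26(1−ω_c) = −68(0−ω_c)  ⇒  94ω_c = 26  ⇒  ω_c = 13/47
ω_c/ω_s = 13/47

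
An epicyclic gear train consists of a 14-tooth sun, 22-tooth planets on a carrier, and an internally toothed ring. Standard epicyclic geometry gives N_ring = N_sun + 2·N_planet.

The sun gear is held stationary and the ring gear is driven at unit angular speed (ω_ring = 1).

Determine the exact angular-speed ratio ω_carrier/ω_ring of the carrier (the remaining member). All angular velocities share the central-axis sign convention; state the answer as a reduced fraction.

N_ring = 14 + 2·22 = 58
14(ω_s−ω_c) = −58(ω_r−ω_c),  ω_s=0, ω_r=1
14(0−ω_c) = −58(1−ω_c)  ⇒  72ω_c = 58  ⇒  ω_c = 29/36
ω_c/ω_r = 29/36

29/36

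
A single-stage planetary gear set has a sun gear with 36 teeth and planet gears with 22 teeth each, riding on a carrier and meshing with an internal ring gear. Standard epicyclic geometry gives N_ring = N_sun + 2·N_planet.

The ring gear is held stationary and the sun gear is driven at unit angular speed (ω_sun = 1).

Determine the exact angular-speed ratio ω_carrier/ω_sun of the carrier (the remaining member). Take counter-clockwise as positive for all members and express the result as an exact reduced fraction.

9/29

N_ring = 36 + 2·22 = 80
36(ω_s−ω_c) = −80(ω_r−ω_c),  ω_r=0, ω_s=1
36(1−ω_c) = −80(0−ω_c)  ⇒  116ω_c = 36  ⇒  ω_c = 9/29
ω_c/ω_s = 9/29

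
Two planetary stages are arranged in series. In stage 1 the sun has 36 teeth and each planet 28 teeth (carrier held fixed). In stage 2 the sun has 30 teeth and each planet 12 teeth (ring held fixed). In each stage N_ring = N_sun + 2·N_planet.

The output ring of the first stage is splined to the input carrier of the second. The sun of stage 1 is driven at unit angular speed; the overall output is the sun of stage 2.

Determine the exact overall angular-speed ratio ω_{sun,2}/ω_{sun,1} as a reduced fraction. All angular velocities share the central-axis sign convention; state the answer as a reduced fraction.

Stage 1: N_ring = 36 + 2·28 = 92
Stage 1: 36(ω_s−ω_c) = −92(ω_r−ω_c),  ω_c=0, ω_s=1
Stage 1: ω_r = 0 − (36/92)(1−0) = -9/23
  ⇒ ω_r¹/ω_s¹ = -9/23
Stage 2: N_ring = 30 + 2·12 = 54
Stage 2: 30(ω_s−ω_c) = −54(ω_r−ω_c),  ω_r=0, ω_c=1
Stage 2: ω_s = 1 − (54/30)(0−1) = 14/5
  ⇒ ω_s²/ω_c² = 14/5
Coupling ω_c² = ω_r¹ ⇒ overall = -9/23 × 14/5 = -126/115

-126/115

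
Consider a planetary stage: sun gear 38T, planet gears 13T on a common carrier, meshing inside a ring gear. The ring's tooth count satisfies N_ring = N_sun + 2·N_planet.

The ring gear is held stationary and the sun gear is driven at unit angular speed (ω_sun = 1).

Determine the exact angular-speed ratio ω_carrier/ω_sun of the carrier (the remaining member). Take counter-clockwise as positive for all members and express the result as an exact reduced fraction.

19/51

N_ring = 38 + 2·13 = 64
38(ω_s−ω_c) = −64(ω_r−ω_c),  ω_r=0, ω_s=1
38(1−ω_c) = −64(0−ω_c)  ⇒  102ω_c = 38  ⇒  ω_c = 19/51
ω_c/ω_s = 19/51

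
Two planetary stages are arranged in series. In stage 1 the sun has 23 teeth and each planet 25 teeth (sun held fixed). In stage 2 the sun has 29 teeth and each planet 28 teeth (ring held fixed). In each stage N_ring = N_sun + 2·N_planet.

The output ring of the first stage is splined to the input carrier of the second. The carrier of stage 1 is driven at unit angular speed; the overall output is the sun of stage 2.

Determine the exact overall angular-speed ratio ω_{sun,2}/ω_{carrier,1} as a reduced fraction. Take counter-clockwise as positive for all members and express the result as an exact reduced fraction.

Stage 1: N_ring = 23 + 2·25 = 73
Stage 1: 23(ω_s−ω_c) = −73(ω_r−ω_c),  ω_s=0, ω_c=1
Stage 1: ω_r = 1 − (23/73)(0−1) = 96/73
  ⇒ ω_r¹/ω_c¹ = 96/73
Stage 2: N_ring = 29 + 2·28 = 85
Stage 2: 29(ω_s−ω_c) = −85(ω_r−ω_c),  ω_r=0, ω_c=1
Stage 2: ω_s = 1 − (85/29)(0−1) = 114/29
  ⇒ ω_s²/ω_c² = 114/29
Coupling ω_c² = ω_r¹ ⇒ overall = 96/73 × 114/29 = 10944/2117

10944/2117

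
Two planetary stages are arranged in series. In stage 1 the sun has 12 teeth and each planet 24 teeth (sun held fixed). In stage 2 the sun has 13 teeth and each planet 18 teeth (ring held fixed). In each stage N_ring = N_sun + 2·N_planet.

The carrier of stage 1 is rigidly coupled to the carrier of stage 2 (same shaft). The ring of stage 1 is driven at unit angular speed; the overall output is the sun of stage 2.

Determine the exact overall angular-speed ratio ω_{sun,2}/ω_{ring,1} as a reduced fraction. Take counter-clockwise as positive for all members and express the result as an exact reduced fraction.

155/39

Stage 1: N_ring = 12 + 2·24 = 60
Stage 1: 12(ω_s−ω_c) = −60(ω_r−ω_c),  ω_s=0, ω_r=1
Stage 1: 12(0−ω_c) = −60(1−ω_c)  ⇒  72ω_c = 60  ⇒  ω_c = 5/6
  ⇒ ω_c¹/ω_r¹ = 5/6
Stage 2: N_ring = 13 + 2·18 = 49
Stage 2: 13(ω_s−ω_c) = −49(ω_r−ω_c),  ω_r=0, ω_c=1
Stage 2: ω_s = 1 − (49/13)(0−1) = 62/13
  ⇒ ω_s²/ω_c² = 62/13
Coupling ω_c² = ω_c¹ ⇒ overall = 5/6 × 62/13 = 155/39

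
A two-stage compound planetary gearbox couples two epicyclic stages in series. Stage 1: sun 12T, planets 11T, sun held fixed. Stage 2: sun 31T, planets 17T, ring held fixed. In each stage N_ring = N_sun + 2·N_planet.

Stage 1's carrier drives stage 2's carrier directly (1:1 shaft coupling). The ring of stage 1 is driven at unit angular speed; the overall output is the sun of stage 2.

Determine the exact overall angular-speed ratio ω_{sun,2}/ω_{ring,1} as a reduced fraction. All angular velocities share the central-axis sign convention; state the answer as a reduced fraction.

Stage 1: N_ring = 12 + 2·11 = 34
Stage 1: 12(ω_s−ω_c) = −34(ω_r−ω_c),  ω_s=0, ω_r=1
Stage 1: 12(0−ω_c) = −34(1−ω_c)  ⇒  46ω_c = 34  ⇒  ω_c = 17/23
  ⇒ ω_c¹/ω_r¹ = 17/23
Stage 2: N_ring = 31 + 2·17 = 65
Stage 2: 31(ω_s−ω_c) = −65(ω_r−ω_c),  ω_r=0, ω_c=1
Stage 2: ω_s = 1 − (65/31)(0−1) = 96/31
  ⇒ ω_s²/ω_c² = 96/31
Coupling ω_c² = ω_c¹ ⇒ overall = 17/23 × 96/31 = 1632/713

1632/713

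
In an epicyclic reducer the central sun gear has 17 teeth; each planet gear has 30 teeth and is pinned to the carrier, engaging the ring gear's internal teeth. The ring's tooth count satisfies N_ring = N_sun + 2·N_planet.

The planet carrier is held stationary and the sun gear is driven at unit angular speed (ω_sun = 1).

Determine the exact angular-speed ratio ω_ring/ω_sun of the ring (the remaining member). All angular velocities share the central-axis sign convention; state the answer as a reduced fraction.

N_ring = 17 + 2·30 = 77
17(ω_s−ω_c) = −77(ω_r−ω_c),  ω_c=0, ω_s=1
ω_r = 0 − (17/77)(1−0) = -17/77
ω_r/ω_s = -17/77

-17/77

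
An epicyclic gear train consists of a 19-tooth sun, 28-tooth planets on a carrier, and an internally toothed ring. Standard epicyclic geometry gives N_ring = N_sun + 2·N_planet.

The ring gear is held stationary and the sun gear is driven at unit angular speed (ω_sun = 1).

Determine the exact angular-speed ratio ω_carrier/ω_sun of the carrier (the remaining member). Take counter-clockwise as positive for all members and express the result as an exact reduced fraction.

N_ring = 19 + 2·28 = 75
19(ω_s−ω_c) = −75(ω_r−ω_c),  ω_r=0, ω_s=1
19(1−ω_c) = −75(0−ω_c)  ⇒  94ω_c = 19  ⇒  ω_c = 19/94
ω_c/ω_s = 19/94

19/94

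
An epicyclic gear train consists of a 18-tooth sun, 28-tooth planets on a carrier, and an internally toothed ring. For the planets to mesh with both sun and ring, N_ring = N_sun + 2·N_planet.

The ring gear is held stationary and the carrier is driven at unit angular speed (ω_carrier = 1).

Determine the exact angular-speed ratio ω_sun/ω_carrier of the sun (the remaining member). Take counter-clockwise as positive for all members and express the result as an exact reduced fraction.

46/9

N_ring = 18 + 2·28 = 74
18(ω_s−ω_c) = −74(ω_r−ω_c),  ω_r=0, ω_c=1
ω_s = 1 − (74/18)(0−1) = 46/9
ω_s/ω_c = 46/9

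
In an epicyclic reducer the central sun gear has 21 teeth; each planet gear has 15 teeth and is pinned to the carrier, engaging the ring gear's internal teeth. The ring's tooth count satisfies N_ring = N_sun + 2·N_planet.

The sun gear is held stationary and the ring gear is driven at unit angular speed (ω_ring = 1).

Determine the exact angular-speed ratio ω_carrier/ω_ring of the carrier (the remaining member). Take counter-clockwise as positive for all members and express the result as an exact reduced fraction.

N_ring = 21 + 2·15 = 51
21(ω_s−ω_c) = −51(ω_r−ω_c),  ω_s=0, ω_r=1
21(0−ω_c) = −51(1−ω_c)  ⇒  72ω_c = 51  ⇒  ω_c = 17/24
ω_c/ω_r = 17/24

17/24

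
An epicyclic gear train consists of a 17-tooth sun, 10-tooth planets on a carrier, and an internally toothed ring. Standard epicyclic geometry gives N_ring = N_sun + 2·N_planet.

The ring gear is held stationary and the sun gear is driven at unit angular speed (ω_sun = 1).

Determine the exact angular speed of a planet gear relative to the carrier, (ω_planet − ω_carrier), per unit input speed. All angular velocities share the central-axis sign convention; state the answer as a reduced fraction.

-629/540

N_ring = 17 + 2·10 = 37
17(ω_s−ω_c) = −37(ω_r−ω_c),  ω_r=0, ω_s=1
17(1−ω_c) = −37(0−ω_c)  ⇒  54ω_c = 17  ⇒  ω_c = 17/54
sun–planet: 17·(1−17/54) = −10·(ω_p−ω_c)  ⇒  ω_p−ω_c = −(17/10)·(37/54) = -629/540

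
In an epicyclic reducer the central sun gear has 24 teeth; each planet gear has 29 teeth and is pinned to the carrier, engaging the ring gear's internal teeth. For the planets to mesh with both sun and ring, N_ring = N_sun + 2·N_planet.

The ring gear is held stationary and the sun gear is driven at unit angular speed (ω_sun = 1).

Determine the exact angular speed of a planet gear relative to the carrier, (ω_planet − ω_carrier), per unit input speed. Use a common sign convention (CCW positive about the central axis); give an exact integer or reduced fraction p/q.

-984/1537

N_ring = 24 + 2·29 = 82
24(ω_s−ω_c) = −82(ω_r−ω_c),  ω_r=0, ω_s=1
24(1−ω_c) = −82(0−ω_c)  ⇒  106ω_c = 24  ⇒  ω_c = 12/53
sun–planet: 24·(1−12/53) = −29·(ω_p−ω_c)  ⇒  ω_p−ω_c = −(24/29)·(41/53) = -984/1537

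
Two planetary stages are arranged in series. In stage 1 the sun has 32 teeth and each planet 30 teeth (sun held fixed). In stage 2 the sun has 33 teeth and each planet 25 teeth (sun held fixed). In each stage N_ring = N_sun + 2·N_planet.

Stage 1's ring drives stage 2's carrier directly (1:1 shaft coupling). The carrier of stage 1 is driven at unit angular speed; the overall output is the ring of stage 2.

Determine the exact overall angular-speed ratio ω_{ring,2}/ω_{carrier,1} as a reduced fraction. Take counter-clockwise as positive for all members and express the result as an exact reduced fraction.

Stage 1: N_ring = 32 + 2·30 = 92
Stage 1: 32(ω_s−ω_c) = −92(ω_r−ω_c),  ω_s=0, ω_c=1
Stage 1: ω_r = 1 − (32/92)(0−1) = 31/23
  ⇒ ω_r¹/ω_c¹ = 31/23
Stage 2: N_ring = 33 + 2·25 = 83
Stage 2: 33(ω_s−ω_c) = −83(ω_r−ω_c),  ω_s=0, ω_c=1
Stage 2: ω_r = 1 − (33/83)(0−1) = 116/83
  ⇒ ω_r²/ω_c² = 116/83
Coupling ω_c² = ω_r¹ ⇒ overall = 31/23 × 116/83 = 3596/1909

3596/1909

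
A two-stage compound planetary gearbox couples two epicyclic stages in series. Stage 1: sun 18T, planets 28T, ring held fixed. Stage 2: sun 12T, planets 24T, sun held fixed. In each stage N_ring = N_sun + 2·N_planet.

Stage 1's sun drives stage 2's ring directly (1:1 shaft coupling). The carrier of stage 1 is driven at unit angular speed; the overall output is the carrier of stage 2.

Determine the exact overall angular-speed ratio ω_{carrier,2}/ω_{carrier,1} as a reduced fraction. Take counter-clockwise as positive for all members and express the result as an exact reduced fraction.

115/27

Stage 1: N_ring = 18 + 2·28 = 74
Stage 1: 18(ω_s−ω_c) = −74(ω_r−ω_c),  ω_r=0, ω_c=1
Stage 1: ω_s = 1 − (74/18)(0−1) = 46/9
  ⇒ ω_s¹/ω_c¹ = 46/9
Stage 2: N_ring = 12 + 2·24 = 60
Stage 2: 12(ω_s−ω_c) = −60(ω_r−ω_c),  ω_s=0, ω_r=1
Stage 2: 12(0−ω_c) = −60(1−ω_c)  ⇒  72ω_c = 60  ⇒  ω_c = 5/6
  ⇒ ω_c²/ω_r² = 5/6
Coupling ω_r² = ω_s¹ ⇒ overall = 46/9 × 5/6 = 115/27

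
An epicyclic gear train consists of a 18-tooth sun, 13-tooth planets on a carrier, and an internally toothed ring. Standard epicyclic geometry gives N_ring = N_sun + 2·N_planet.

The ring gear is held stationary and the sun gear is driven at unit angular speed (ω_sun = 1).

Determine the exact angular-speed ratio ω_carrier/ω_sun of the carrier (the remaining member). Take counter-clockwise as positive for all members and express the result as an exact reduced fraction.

N_ring = 18 + 2·13 = 44
18(ω_s−ω_c) = −44(ω_r−ω_c),  ω_r=0, ω_s=1
18(1−ω_c) = −44(0−ω_c)  ⇒  62ω_c = 18  ⇒  ω_c = 9/31
ω_c/ω_s = 9/31

9/31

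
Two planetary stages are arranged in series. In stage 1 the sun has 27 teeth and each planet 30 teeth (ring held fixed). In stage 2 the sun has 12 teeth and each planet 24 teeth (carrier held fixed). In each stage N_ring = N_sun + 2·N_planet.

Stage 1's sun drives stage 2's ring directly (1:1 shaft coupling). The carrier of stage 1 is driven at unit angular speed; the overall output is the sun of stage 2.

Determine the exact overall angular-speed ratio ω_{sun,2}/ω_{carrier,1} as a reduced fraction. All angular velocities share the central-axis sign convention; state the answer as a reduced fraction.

-190/9

Stage 1: N_ring = 27 + 2·30 = 87
Stage 1: 27(ω_s−ω_c) = −87(ω_r−ω_c),  ω_r=0, ω_c=1
Stage 1: ω_s = 1 − (87/27)(0−1) = 38/9
  ⇒ ω_s¹/ω_c¹ = 38/9
Stage 2: N_ring = 12 + 2·24 = 60
Stage 2: 12(ω_s−ω_c) = −60(ω_r−ω_c),  ω_c=0, ω_r=1
Stage 2: ω_s = 0 − (60/12)(1−0) = -5
  ⇒ ω_s²/ω_r² = -5
Coupling ω_r² = ω_s¹ ⇒ overall = 38/9 × -5 = -190/9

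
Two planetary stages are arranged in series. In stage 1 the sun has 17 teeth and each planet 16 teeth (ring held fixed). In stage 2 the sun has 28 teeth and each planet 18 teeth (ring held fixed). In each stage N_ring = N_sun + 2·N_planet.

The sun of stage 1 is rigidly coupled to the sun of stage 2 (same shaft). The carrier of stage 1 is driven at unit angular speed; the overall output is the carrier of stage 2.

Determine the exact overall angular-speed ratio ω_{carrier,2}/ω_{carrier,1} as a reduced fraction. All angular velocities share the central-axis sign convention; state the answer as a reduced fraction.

Stage 1: N_ring = 17 + 2·16 = 49
Stage 1: 17(ω_s−ω_c) = −49(ω_r−ω_c),  ω_r=0, ω_c=1
Stage 1: ω_s = 1 − (49/17)(0−1) = 66/17
  ⇒ ω_s¹/ω_c¹ = 66/17
Stage 2: N_ring = 28 + 2·18 = 64
Stage 2: 28(ω_s−ω_c) = −64(ω_r−ω_c),  ω_r=0, ω_s=1
Stage 2: 28(1−ω_c) = −64(0−ω_c)  ⇒  92ω_c = 28  ⇒  ω_c = 7/23
  ⇒ ω_c²/ω_s² = 7/23
Coupling ω_s² = ω_s¹ ⇒ overall = 66/17 × 7/23 = 462/391

462/391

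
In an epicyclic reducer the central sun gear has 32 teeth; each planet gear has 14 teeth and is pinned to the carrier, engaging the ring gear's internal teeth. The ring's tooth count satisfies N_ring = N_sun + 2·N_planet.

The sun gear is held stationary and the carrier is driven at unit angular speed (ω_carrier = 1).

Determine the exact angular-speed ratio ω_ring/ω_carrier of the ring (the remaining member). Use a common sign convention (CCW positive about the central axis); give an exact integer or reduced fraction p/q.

N_ring = 32 + 2·14 = 60
32(ω_s−ω_c) = −60(ω_r−ω_c),  ω_s=0, ω_c=1
ω_r = 1 − (32/60)(0−1) = 23/15
ω_r/ω_c = 23/15

23/15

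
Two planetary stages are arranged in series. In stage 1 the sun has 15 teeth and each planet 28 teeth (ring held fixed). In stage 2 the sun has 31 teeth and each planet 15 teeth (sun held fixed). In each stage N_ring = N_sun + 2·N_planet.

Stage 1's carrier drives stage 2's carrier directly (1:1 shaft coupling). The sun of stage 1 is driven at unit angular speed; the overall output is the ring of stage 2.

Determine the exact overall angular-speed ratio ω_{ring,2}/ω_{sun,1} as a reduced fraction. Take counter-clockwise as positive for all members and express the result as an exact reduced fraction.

690/2623

Stage 1: N_ring = 15 + 2·28 = 71
Stage 1: 15(ω_s−ω_c) = −71(ω_r−ω_c),  ω_r=0, ω_s=1
Stage 1: 15(1−ω_c) = −71(0−ω_c)  ⇒  86ω_c = 15  ⇒  ω_c = 15/86
  ⇒ ω_c¹/ω_s¹ = 15/86
Stage 2: N_ring = 31 + 2·15 = 61
Stage 2: 31(ω_s−ω_c) = −61(ω_r−ω_c),  ω_s=0, ω_c=1
Stage 2: ω_r = 1 − (31/61)(0−1) = 92/61
  ⇒ ω_r²/ω_c² = 92/61
Coupling ω_c² = ω_c¹ ⇒ overall = 15/86 × 92/61 = 690/2623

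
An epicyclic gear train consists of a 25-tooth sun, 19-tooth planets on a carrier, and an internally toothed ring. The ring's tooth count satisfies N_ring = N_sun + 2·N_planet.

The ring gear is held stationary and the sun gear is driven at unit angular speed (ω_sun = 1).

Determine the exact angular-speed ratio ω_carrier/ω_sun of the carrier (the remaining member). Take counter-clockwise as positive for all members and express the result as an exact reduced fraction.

25/88

N_ring = 25 + 2·19 = 63
25(ω_s−ω_c) = −63(ω_r−ω_c),  ω_r=0, ω_s=1
25(1−ω_c) = −63(0−ω_c)  ⇒  88ω_c = 25  ⇒  ω_c = 25/88
ω_c/ω_s = 25/88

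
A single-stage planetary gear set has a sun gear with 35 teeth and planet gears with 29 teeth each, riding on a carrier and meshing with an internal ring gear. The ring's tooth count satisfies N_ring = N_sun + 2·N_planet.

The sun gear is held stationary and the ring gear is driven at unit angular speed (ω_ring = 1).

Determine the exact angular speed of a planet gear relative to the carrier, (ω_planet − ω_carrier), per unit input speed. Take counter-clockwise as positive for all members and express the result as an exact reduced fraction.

3255/3712

N_ring = 35 + 2·29 = 93
35(ω_s−ω_c) = −93(ω_r−ω_c),  ω_s=0, ω_r=1
35(0−ω_c) = −93(1−ω_c)  ⇒  128ω_c = 93  ⇒  ω_c = 93/128
sun–planet: 35·(0−93/128) = −29·(ω_p−ω_c)  ⇒  ω_p−ω_c = −(35/29)·(-93/128) = 3255/3712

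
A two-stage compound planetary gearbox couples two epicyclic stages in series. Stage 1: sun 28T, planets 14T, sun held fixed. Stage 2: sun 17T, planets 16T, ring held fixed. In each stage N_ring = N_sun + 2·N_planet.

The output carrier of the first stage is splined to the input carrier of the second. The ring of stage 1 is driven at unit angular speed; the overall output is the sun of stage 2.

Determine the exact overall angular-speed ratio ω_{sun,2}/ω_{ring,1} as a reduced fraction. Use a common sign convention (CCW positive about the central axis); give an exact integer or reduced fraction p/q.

44/17

Stage 1: N_ring = 28 + 2·14 = 56
Stage 1: 28(ω_s−ω_c) = −56(ω_r−ω_c),  ω_s=0, ω_r=1
Stage 1: 28(0−ω_c) = −56(1−ω_c)  ⇒  84ω_c = 56  ⇒  ω_c = 2/3
  ⇒ ω_c¹/ω_r¹ = 2/3
Stage 2: N_ring = 17 + 2·16 = 49
Stage 2: 17(ω_s−ω_c) = −49(ω_r−ω_c),  ω_r=0, ω_c=1
Stage 2: ω_s = 1 − (49/17)(0−1) = 66/17
  ⇒ ω_s²/ω_c² = 66/17
Coupling ω_c² = ω_c¹ ⇒ overall = 2/3 × 66/17 = 44/17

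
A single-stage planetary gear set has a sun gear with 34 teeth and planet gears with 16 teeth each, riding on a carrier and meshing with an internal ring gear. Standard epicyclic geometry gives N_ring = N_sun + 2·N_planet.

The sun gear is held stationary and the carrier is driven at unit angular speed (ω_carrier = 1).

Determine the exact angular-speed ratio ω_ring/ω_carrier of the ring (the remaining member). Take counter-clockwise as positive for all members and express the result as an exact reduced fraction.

50/33

N_ring = 34 + 2·16 = 66
34(ω_s−ω_c) = −66(ω_r−ω_c),  ω_s=0, ω_c=1
ω_r = 1 − (34/66)(0−1) = 50/33
ω_r/ω_c = 50/33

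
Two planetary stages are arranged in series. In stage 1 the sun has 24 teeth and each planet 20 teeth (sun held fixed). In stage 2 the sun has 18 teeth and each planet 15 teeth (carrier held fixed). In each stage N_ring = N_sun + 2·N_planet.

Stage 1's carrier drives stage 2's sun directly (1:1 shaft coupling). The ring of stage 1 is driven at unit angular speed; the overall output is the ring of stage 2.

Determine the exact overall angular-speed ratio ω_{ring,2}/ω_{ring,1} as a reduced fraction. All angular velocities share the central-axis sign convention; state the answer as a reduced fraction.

-3/11

Stage 1: N_ring = 24 + 2·20 = 64
Stage 1: 24(ω_s−ω_c) = −64(ω_r−ω_c),  ω_s=0, ω_r=1
Stage 1: 24(0−ω_c) = −64(1−ω_c)  ⇒  88ω_c = 64  ⇒  ω_c = 8/11
  ⇒ ω_c¹/ω_r¹ = 8/11
Stage 2: N_ring = 18 + 2·15 = 48
Stage 2: 18(ω_s−ω_c) = −48(ω_r−ω_c),  ω_c=0, ω_s=1
Stage 2: ω_r = 0 − (18/48)(1−0) = -3/8
  ⇒ ω_r²/ω_s² = -3/8
Coupling ω_s² = ω_c¹ ⇒ overall = 8/11 × -3/8 = -3/11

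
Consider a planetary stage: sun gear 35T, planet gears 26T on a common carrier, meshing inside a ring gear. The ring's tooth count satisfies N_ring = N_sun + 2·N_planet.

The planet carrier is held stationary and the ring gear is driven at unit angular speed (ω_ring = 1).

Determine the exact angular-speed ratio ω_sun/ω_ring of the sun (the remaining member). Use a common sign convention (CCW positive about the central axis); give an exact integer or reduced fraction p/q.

N_ring = 35 + 2·26 = 87
35(ω_s−ω_c) = −87(ω_r−ω_c),  ω_c=0, ω_r=1
ω_s = 0 − (87/35)(1−0) = -87/35
ω_s/ω_r = -87/35

-87/35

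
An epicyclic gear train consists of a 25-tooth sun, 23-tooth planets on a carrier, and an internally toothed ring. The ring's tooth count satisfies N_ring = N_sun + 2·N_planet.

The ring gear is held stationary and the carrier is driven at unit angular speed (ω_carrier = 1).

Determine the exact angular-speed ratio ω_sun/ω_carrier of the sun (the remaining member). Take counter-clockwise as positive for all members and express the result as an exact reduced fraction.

N_ring = 25 + 2·23 = 71
25(ω_s−ω_c) = −71(ω_r−ω_c),  ω_r=0, ω_c=1
ω_s = 1 − (71/25)(0−1) = 96/25
ω_s/ω_c = 96/25

96/25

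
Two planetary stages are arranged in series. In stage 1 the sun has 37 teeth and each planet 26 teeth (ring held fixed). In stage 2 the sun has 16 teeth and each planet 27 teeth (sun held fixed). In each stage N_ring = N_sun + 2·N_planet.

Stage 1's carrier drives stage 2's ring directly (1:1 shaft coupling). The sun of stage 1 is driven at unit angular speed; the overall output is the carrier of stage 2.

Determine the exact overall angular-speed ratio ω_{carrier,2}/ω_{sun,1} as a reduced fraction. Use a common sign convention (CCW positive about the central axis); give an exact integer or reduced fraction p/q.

185/774

Stage 1: N_ring = 37 + 2·26 = 89
Stage 1: 37(ω_s−ω_c) = −89(ω_r−ω_c),  ω_r=0, ω_s=1
Stage 1: 37(1−ω_c) = −89(0−ω_c)  ⇒  126ω_c = 37  ⇒  ω_c = 37/126
  ⇒ ω_c¹/ω_s¹ = 37/126
Stage 2: N_ring = 16 + 2·27 = 70
Stage 2: 16(ω_s−ω_c) = −70(ω_r−ω_c),  ω_s=0, ω_r=1
Stage 2: 16(0−ω_c) = −70(1−ω_c)  ⇒  86ω_c = 70  ⇒  ω_c = 35/43
  ⇒ ω_c²/ω_r² = 35/43
Coupling ω_r² = ω_c¹ ⇒ overall = 37/126 × 35/43 = 185/774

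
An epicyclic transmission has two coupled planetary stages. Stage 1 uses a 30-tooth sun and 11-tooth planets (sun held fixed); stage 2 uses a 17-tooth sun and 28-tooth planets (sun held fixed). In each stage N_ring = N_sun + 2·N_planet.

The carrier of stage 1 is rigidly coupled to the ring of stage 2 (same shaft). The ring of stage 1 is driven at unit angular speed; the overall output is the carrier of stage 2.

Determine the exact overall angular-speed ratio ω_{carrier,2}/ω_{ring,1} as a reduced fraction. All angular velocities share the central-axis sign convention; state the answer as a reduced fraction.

949/1845

Stage 1: N_ring = 30 + 2·11 = 52
Stage 1: 30(ω_s−ω_c) = −52(ω_r−ω_c),  ω_s=0, ω_r=1
Stage 1: 30(0−ω_c) = −52(1−ω_c)  ⇒  82ω_c = 52  ⇒  ω_c = 26/41
  ⇒ ω_c¹/ω_r¹ = 26/41
Stage 2: N_ring = 17 + 2·28 = 73
Stage 2: 17(ω_s−ω_c) = −73(ω_r−ω_c),  ω_s=0, ω_r=1
Stage 2: 17(0−ω_c) = −73(1−ω_c)  ⇒  90ω_c = 73  ⇒  ω_c = 73/90
  ⇒ ω_c²/ω_r² = 73/90
Coupling ω_r² = ω_c¹ ⇒ overall = 26/41 × 73/90 = 949/1845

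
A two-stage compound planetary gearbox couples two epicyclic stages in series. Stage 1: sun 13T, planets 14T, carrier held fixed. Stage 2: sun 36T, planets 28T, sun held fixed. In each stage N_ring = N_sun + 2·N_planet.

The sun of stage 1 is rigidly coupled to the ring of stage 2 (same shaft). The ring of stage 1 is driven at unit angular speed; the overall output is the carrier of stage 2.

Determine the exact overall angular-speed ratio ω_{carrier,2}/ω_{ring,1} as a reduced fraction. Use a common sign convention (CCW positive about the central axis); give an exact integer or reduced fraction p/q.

Stage 1: N_ring = 13 + 2·14 = 41
Stage 1: 13(ω_s−ω_c) = −41(ω_r−ω_c),  ω_c=0, ω_r=1
Stage 1: ω_s = 0 − (41/13)(1−0) = -41/13
  ⇒ ω_s¹/ω_r¹ = -41/13
Stage 2: N_ring = 36 + 2·28 = 92
Stage 2: 36(ω_s−ω_c) = −92(ω_r−ω_c),  ω_s=0, ω_r=1
Stage 2: 36(0−ω_c) = −92(1−ω_c)  ⇒  128ω_c = 92  ⇒  ω_c = 23/32
  ⇒ ω_c²/ω_r² = 23/32
Coupling ω_r² = ω_s¹ ⇒ overall = -41/13 × 23/32 = -943/416

-943/416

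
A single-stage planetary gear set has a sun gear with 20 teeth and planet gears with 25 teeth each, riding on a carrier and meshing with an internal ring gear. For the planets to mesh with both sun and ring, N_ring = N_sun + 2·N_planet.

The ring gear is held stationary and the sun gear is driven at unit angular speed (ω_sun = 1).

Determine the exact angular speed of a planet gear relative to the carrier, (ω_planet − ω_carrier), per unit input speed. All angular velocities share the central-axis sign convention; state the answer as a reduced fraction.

N_ring = 20 + 2·25 = 70
20(ω_s−ω_c) = −70(ω_r−ω_c),  ω_r=0, ω_s=1
20(1−ω_c) = −70(0−ω_c)  ⇒  90ω_c = 20  ⇒  ω_c = 2/9
sun–planet: 20·(1−2/9) = −25·(ω_p−ω_c)  ⇒  ω_p−ω_c = −(20/25)·(7/9) = -28/45

-28/45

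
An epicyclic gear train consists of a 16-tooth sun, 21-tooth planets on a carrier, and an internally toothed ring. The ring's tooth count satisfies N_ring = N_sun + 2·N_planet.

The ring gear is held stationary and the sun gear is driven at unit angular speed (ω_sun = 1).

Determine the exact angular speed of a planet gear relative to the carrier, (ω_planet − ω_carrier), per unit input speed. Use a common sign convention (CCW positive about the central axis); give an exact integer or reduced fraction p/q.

N_ring = 16 + 2·21 = 58
16(ω_s−ω_c) = −58(ω_r−ω_c),  ω_r=0, ω_s=1
16(1−ω_c) = −58(0−ω_c)  ⇒  74ω_c = 16  ⇒  ω_c = 8/37
sun–planet: 16·(1−8/37) = −21·(ω_p−ω_c)  ⇒  ω_p−ω_c = −(16/21)·(29/37) = -464/777

-464/777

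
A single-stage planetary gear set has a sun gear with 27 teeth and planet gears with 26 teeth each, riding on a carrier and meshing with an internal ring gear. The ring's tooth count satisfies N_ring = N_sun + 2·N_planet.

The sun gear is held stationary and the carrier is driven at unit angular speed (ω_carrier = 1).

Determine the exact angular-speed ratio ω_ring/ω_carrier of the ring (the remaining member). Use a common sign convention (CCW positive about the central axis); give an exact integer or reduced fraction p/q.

106/79

N_ring = 27 + 2·26 = 79
27(ω_s−ω_c) = −79(ω_r−ω_c),  ω_s=0, ω_c=1
ω_r = 1 − (27/79)(0−1) = 106/79
ω_r/ω_c = 106/79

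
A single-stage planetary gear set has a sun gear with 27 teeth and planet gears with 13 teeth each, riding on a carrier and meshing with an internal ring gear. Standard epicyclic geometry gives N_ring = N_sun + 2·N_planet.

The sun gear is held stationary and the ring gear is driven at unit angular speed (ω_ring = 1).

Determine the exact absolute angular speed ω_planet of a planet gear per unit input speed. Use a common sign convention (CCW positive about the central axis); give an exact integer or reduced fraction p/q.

N_ring = 27 + 2·13 = 53
27(ω_s−ω_c) = −53(ω_r−ω_c),  ω_s=0, ω_r=1
27(0−ω_c) = −53(1−ω_c)  ⇒  80ω_c = 53  ⇒  ω_c = 53/80
sun–planet: 27·(0−53/80) = −13·(ω_p−ω_c)  ⇒  ω_p−ω_c = −(27/13)·(-53/80) = 1431/1040
ω_p = 53/80 + 1431/1040 = 53/26

53/26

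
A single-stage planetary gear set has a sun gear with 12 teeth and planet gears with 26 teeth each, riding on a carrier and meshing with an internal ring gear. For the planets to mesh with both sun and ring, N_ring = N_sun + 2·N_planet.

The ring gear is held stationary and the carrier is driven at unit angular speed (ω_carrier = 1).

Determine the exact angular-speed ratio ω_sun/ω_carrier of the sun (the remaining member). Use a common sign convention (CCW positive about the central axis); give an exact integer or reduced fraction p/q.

19/3

N_ring = 12 + 2·26 = 64
12(ω_s−ω_c) = −64(ω_r−ω_c),  ω_r=0, ω_c=1
ω_s = 1 − (64/12)(0−1) = 19/3
ω_s/ω_c = 19/3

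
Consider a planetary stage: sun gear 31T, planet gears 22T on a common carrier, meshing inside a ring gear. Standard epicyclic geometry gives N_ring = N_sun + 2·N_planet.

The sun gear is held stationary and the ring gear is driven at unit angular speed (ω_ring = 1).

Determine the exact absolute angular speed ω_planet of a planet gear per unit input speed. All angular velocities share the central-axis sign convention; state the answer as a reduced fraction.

N_ring = 31 + 2·22 = 75
31(ω_s−ω_c) = −75(ω_r−ω_c),  ω_s=0, ω_r=1
31(0−ω_c) = −75(1−ω_c)  ⇒  106ω_c = 75  ⇒  ω_c = 75/106
sun–planet: 31·(0−75/106) = −22·(ω_p−ω_c)  ⇒  ω_p−ω_c = −(31/22)·(-75/106) = 2325/2332
ω_p = 75/106 + 2325/2332 = 75/44

75/44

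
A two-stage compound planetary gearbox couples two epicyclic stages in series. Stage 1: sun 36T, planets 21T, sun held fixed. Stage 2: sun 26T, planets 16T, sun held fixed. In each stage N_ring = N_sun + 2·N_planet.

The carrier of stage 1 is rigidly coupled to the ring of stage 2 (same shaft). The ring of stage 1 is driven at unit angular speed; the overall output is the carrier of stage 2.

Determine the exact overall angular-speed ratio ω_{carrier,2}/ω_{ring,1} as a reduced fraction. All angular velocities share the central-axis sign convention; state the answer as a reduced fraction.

377/798

Stage 1: N_ring = 36 + 2·21 = 78
Stage 1: 36(ω_s−ω_c) = −78(ω_r−ω_c),  ω_s=0, ω_r=1
Stage 1: 36(0−ω_c) = −78(1−ω_c)  ⇒  114ω_c = 78  ⇒  ω_c = 13/19
  ⇒ ω_c¹/ω_r¹ = 13/19
Stage 2: N_ring = 26 + 2·16 = 58
Stage 2: 26(ω_s−ω_c) = −58(ω_r−ω_c),  ω_s=0, ω_r=1
Stage 2: 26(0−ω_c) = −58(1−ω_c)  ⇒  84ω_c = 58  ⇒  ω_c = 29/42
  ⇒ ω_c²/ω_r² = 29/42
Coupling ω_r² = ω_c¹ ⇒ overall = 13/19 × 29/42 = 377/798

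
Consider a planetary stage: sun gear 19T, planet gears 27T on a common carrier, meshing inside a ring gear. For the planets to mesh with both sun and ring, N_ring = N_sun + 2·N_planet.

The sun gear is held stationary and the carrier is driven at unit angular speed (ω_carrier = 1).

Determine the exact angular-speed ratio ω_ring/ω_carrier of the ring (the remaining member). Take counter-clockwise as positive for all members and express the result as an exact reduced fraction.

N_ring = 19 + 2·27 = 73
19(ω_s−ω_c) = −73(ω_r−ω_c),  ω_s=0, ω_c=1
ω_r = 1 − (19/73)(0−1) = 92/73
ω_r/ω_c = 92/73

92/73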